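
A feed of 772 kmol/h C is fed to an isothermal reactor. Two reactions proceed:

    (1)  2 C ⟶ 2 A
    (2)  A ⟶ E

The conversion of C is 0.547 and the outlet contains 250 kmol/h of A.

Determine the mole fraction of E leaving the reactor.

Conversion of C: C consumed = 2ξ₁ = 0.547 × 772 → ξ₁ = 211.1 kmol/h.
A balance: n_A = 0 + 2ξ₁ − 1ξ₂ = 250 → ξ₂ = (2·211.1 − 250)/1 = 172.3 kmol/h.
Outlet amounts (n = n₀ + Σ ν·ξ):
  C: 772 − 2(211.1) = 349.7
  A: 0 + 2(211.1) − 1(172.3) = 250
  E: 0 + 1(172.3) = 172.3
Total out = 772 kmol/h; y_E = 172.3 / 772 = 0.2232.

0.223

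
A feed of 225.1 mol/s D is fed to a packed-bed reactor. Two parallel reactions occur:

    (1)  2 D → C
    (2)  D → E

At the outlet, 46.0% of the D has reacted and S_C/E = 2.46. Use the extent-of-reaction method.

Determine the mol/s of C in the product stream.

Conversion of D: D consumed = 0.46 × 225.1 = 103.5 mol/s = 2ξ₁ + 1ξ₂.
Selectivity: 1ξ₁ / (1ξ₂) = 2.46 → ξ₁ = 2.46 ξ₂.
Substitute: (2·2.46 + 1) ξ₂ = 103.5 → ξ₂ = 17.49 mol/s, ξ₁ = 43.03 mol/s.
Outlet amounts (n = n₀ + Σ ν·ξ):
  D: 225.1 − 2(43.03) − 1(17.49) = 121.6
  C: 0 + 1(43.03) = 43.03
  E: 0 + 1(17.49) = 17.49

43 mol/s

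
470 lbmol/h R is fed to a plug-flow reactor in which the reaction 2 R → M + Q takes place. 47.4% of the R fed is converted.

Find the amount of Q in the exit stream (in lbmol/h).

R reacted = 0.474 × 470 = 222.8 lbmol/h; ν_R = −2, so ξ = 222.8/2 = 111.4 lbmol/h.
Outlet amounts (n = n₀ + ν ξ):
  R: 470 − 2(111.4) = 247.2
  M: 0 + 1(111.4) = 111.4
  Q: 0 + 1(111.4) = 111.4

111 lbmol/h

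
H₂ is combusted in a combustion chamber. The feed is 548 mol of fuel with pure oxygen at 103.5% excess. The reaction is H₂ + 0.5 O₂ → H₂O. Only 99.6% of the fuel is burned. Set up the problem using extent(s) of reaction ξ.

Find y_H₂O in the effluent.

0.655

Stoichiometric O₂ = 0.5 × 548 = 274 mol; O₂ fed = 274 × 2.035 = 557.6 mol.
Fuel reacted = 0.996 × 548 → ξ = 545.8 mol.
Outlet (n = n₀ + ν ξ):
  H₂: 548 − 1(545.8) = 2.192
  O₂: 557.6 − 0.5(545.8) = 284.7
  H₂O: 0 + 1(545.8) = 545.8
Total out = 832.7 mol; y_H₂O = 545.8 / 832.7 = 0.6555.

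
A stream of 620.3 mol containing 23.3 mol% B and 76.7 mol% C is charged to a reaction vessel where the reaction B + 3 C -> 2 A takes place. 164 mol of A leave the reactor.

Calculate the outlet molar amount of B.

For A: n = n₀ + 2ξ → 164 = 0 + 2ξ, giving ξ = 82 mol.
Outlet amounts (n = n₀ + ν ξ):
  B: 144.5 − 1(82) = 62.53
  C: 475.8 − 3(82) = 229.8
  A: 0 + 2(82) = 164

62.5 mol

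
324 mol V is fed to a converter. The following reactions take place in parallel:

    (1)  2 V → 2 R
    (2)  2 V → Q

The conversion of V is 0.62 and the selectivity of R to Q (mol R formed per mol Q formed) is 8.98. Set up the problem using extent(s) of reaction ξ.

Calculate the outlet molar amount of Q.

Conversion of V: V consumed = 0.62 × 324 = 200.9 mol = 2ξ₁ + 2ξ₂.
Selectivity: 2ξ₁ / (1ξ₂) = 8.98 → ξ₁ = 4.49 ξ₂.
Substitute: (2·4.49 + 2) ξ₂ = 200.9 → ξ₂ = 18.3 mol, ξ₁ = 82.14 mol.
Outlet amounts (n = n₀ + Σ ν·ξ):
  V: 324 − 2(82.14) − 2(18.3) = 123.1
  R: 0 + 2(82.14) = 164.3
  Q: 0 + 1(18.3) = 18.3

18.3 mol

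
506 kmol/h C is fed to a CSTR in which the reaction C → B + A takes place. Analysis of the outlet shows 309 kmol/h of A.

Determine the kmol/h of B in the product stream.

For A: n = n₀ + 1ξ → 309 = 0 + 1ξ, giving ξ = 309 kmol/h.
Outlet amounts (n = n₀ + ν ξ):
  C: 506 − 1(309) = 197
  B: 0 + 1(309) = 309
  A: 0 + 1(309) = 309

309 kmol/h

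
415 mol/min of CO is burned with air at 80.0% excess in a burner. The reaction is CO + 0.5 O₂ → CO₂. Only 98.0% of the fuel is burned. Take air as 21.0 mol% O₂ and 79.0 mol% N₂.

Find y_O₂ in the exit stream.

Stoichiometric O₂ = 0.5 × 415 = 207.5 mol/min; O₂ fed = 207.5 × 1.800 = 373.5 mol/min.
N₂ fed = 373.5 × 79/21 = 1405 mol/min.
Fuel reacted = 0.98 × 415 → ξ = 406.7 mol/min.
Outlet (n = n₀ + ν ξ):
  CO: 415 − 1(406.7) = 8.3
  O₂: 373.5 − 0.5(406.7) = 170.2
  N₂: 1405 (inert)
  CO₂: 0 + 1(406.7) = 406.7
Total out = 1990 mol/min; y_O₂ = 170.2 / 1990 = 0.08549.

0.0855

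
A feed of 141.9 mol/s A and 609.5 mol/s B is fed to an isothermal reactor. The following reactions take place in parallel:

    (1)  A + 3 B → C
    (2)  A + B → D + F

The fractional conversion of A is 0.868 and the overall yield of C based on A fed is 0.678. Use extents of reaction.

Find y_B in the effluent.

0.635

Yield of C: 1ξ₁ / 141.9 = 0.678 → ξ₁ = 96.21 mol/s.
Conversion of A: 1ξ₁ + 1ξ₂ = 0.868 × 141.9 = 123.2 → ξ₂ = 26.96 mol/s.
Outlet amounts (n = n₀ + Σ ν·ξ):
  A: 141.9 − 1(96.21) − 1(26.96) = 18.73
  B: 609.5 − 3(96.21) − 1(26.96) = 293.9
  C: 0 + 1(96.21) = 96.21
  D: 0 + 1(26.96) = 26.96
  F: 0 + 1(26.96) = 26.96
Total out = 462.8 mol/s; y_B = 293.9 / 462.8 = 0.6351.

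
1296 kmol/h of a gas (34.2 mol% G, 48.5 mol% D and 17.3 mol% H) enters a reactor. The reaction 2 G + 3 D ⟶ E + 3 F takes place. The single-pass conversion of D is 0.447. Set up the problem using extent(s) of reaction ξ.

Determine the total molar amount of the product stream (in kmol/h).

1200 kmol/h

D reacted = 0.447 × 628.6 = 281 kmol/h; ν_D = −3, so ξ = 281/3 = 93.66 kmol/h.
Outlet amounts (n = n₀ + ν ξ):
  G: 443.2 − 2(93.66) = 255.9
  D: 628.6 − 3(93.66) = 347.6
  E: 0 + 1(93.66) = 93.66
  F: 0 + 3(93.66) = 281
  H: 224.2 (inert)
Total out = 255.9 + 347.6 + 93.66 + 281 + 224.2 = 1202 kmol/h.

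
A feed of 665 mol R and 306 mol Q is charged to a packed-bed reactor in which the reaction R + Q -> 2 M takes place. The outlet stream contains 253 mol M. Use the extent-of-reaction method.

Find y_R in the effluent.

0.555

For M: n = n₀ + 2ξ → 253 = 0 + 2ξ, giving ξ = 126.5 mol.
Outlet amounts (n = n₀ + ν ξ):
  R: 665 − 1(126.5) = 538.5
  Q: 306 − 1(126.5) = 179.5
  M: 0 + 2(126.5) = 253
Total out = 971 mol; y_R = 538.5 / 971 = 0.5546.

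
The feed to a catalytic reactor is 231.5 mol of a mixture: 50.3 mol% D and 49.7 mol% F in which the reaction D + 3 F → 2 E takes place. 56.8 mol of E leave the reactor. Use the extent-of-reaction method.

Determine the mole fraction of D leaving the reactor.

For E: n = n₀ + 2ξ → 56.8 = 0 + 2ξ, giving ξ = 28.4 mol.
Outlet amounts (n = n₀ + ν ξ):
  D: 116.4 − 1(28.4) = 88.04
  F: 115.1 − 3(28.4) = 29.86
  E: 0 + 2(28.4) = 56.8
Total out = 174.7 mol; y_D = 88.04 / 174.7 = 0.504.

0.504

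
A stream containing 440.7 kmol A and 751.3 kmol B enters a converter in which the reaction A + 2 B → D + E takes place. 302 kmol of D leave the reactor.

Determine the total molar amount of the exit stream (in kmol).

For D: n = n₀ + 1ξ → 302 = 0 + 1ξ, giving ξ = 302 kmol.
Outlet amounts (n = n₀ + ν ξ):
  A: 440.7 − 1(302) = 138.7
  B: 751.3 − 2(302) = 147.3
  D: 0 + 1(302) = 302
  E: 0 + 1(302) = 302
Total out = 138.7 + 147.3 + 302 + 302 = 890 kmol.

890 kmol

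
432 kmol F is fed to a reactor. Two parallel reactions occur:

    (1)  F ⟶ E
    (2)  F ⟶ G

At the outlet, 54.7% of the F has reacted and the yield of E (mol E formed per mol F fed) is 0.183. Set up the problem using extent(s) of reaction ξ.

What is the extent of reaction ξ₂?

ξ₂ = 157 kmol

Yield of E: 1ξ₁ / 432 = 0.183 → ξ₁ = 79.06 kmol.
Conversion of F: 1ξ₁ + 1ξ₂ = 0.547 × 432 = 236.3 → ξ₂ = 157.2 kmol.
Outlet amounts (n = n₀ + Σ ν·ξ):
  F: 432 − 1(79.06) − 1(157.2) = 195.7
  E: 0 + 1(79.06) = 79.06
  G: 0 + 1(157.2) = 157.2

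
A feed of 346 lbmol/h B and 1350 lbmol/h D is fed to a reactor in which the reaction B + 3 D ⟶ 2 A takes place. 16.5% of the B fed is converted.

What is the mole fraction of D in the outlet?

B reacted = 0.165 × 346 = 57.09 lbmol/h; ν_B = −1, so ξ = 57.09/1 = 57.09 lbmol/h.
Outlet amounts (n = n₀ + ν ξ):
  B: 346 − 1(57.09) = 288.9
  D: 1350 − 3(57.09) = 1179
  A: 0 + 2(57.09) = 114.2
Total out = 1582 lbmol/h; y_D = 1179 / 1582 = 0.7452.

0.745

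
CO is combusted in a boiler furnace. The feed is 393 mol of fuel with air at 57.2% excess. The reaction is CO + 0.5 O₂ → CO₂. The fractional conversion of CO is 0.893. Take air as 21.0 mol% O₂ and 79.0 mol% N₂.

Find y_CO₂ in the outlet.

Stoichiometric O₂ = 0.5 × 393 = 196.5 mol; O₂ fed = 196.5 × 1.572 = 308.9 mol.
N₂ fed = 308.9 × 79/21 = 1162 mol.
Fuel reacted = 0.893 × 393 → ξ = 350.9 mol.
Outlet (n = n₀ + ν ξ):
  CO: 393 − 1(350.9) = 42.05
  O₂: 308.9 − 0.5(350.9) = 133.4
  N₂: 1162 (inert)
  CO₂: 0 + 1(350.9) = 350.9
Total out = 1688 mol; y_CO₂ = 350.9 / 1688 = 0.2079.

0.208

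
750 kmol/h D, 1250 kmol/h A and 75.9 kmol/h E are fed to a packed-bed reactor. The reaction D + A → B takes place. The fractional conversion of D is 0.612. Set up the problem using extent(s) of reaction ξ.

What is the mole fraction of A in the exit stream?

0.489

D reacted = 0.612 × 750 = 459 kmol/h; ν_D = −1, so ξ = 459/1 = 459 kmol/h.
Outlet amounts (n = n₀ + ν ξ):
  D: 750 − 1(459) = 291
  A: 1250 − 1(459) = 791
  B: 0 + 1(459) = 459
  E: 75.9 (inert)
Total out = 1617 kmol/h; y_A = 791 / 1617 = 0.4892.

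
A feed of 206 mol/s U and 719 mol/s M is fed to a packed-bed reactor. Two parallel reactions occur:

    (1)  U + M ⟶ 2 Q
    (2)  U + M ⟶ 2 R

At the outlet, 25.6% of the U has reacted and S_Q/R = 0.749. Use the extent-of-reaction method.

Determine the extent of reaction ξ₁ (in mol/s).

ξ₁ = 22.6 mol/s

Conversion of U: U consumed = 0.256 × 206 = 52.74 mol/s = 1ξ₁ + 1ξ₂.
Selectivity: 2ξ₁ / (2ξ₂) = 0.749 → ξ₁ = 0.749 ξ₂.
Substitute: (1·0.749 + 1) ξ₂ = 52.74 → ξ₂ = 30.15 mol/s, ξ₁ = 22.58 mol/s.
Outlet amounts (n = n₀ + Σ ν·ξ):
  U: 206 − 1(22.58) − 1(30.15) = 153.3
  M: 719 − 1(22.58) − 1(30.15) = 666.3
  Q: 0 + 2(22.58) = 45.17
  R: 0 + 2(30.15) = 60.3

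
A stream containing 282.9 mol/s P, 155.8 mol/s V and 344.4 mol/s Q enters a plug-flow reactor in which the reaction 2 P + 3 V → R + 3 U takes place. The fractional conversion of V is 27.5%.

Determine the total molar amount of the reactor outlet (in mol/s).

769 mol/s

V reacted = 0.275 × 155.8 = 42.85 mol/s; ν_V = −3, so ξ = 42.85/3 = 14.28 mol/s.
Outlet amounts (n = n₀ + ν ξ):
  P: 282.9 − 2(14.28) = 254.3
  V: 155.8 − 3(14.28) = 113
  R: 0 + 1(14.28) = 14.28
  U: 0 + 3(14.28) = 42.85
  Q: 344.4 (inert)
Total out = 254.3 + 113 + 14.28 + 42.85 + 344.4 = 768.8 mol/s.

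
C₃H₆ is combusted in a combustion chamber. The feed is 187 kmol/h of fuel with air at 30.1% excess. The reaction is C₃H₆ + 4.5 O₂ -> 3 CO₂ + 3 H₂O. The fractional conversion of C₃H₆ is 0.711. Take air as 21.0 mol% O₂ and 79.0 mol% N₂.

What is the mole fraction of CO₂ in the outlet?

Stoichiometric O₂ = 4.5 × 187 = 841.5 kmol/h; O₂ fed = 841.5 × 1.301 = 1095 kmol/h.
N₂ fed = 1095 × 79/21 = 4119 kmol/h.
Fuel reacted = 0.711 × 187 → ξ = 133 kmol/h.
Outlet (n = n₀ + ν ξ):
  C₃H₆: 187 − 1(133) = 54.04
  O₂: 1095 − 4.5(133) = 496.5
  N₂: 4119 (inert)
  CO₂: 0 + 3(133) = 398.9
  H₂O: 0 + 3(133) = 398.9
Total out = 5467 kmol/h; y_CO₂ = 398.9 / 5467 = 0.07296.

0.073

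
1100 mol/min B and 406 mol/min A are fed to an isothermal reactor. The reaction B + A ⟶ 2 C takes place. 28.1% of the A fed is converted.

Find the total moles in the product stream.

A reacted = 0.281 × 406 = 114.1 mol/min; ν_A = −1, so ξ = 114.1/1 = 114.1 mol/min.
Outlet amounts (n = n₀ + ν ξ):
  B: 1100 − 1(114.1) = 985.9
  A: 406 − 1(114.1) = 291.9
  C: 0 + 2(114.1) = 228.2
Total out = 985.9 + 291.9 + 228.2 = 1506 mol/min.

1510 mol/min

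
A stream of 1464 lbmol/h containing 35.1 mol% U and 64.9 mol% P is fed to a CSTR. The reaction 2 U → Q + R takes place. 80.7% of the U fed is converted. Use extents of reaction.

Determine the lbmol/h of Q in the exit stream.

207 lbmol/h

U reacted = 0.807 × 513.9 = 414.7 lbmol/h; ν_U = −2, so ξ = 414.7/2 = 207.3 lbmol/h.
Outlet amounts (n = n₀ + ν ξ):
  U: 513.9 − 2(207.3) = 99.18
  Q: 0 + 1(207.3) = 207.3
  R: 0 + 1(207.3) = 207.3
  P: 950.1 (inert)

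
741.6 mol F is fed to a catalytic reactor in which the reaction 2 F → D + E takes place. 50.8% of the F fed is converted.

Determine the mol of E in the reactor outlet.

F reacted = 0.508 × 741.6 = 376.7 mol; ν_F = −2, so ξ = 376.7/2 = 188.4 mol.
Outlet amounts (n = n₀ + ν ξ):
  F: 741.6 − 2(188.4) = 364.9
  D: 0 + 1(188.4) = 188.4
  E: 0 + 1(188.4) = 188.4

188 mol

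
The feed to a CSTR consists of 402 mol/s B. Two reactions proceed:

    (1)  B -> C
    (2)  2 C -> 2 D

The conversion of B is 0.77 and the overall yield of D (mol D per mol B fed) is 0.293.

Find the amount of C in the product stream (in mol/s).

Conversion of B: B consumed = 1ξ₁ = 0.77 × 402 → ξ₁ = 309.5 mol/s.
Yield of D: 2ξ₂ / 402 = 0.293 → ξ₂ = 58.89 mol/s.
Outlet amounts (n = n₀ + Σ ν·ξ):
  B: 402 − 1(309.5) = 92.46
  C: 0 + 1(309.5) − 2(58.89) = 191.8
  D: 0 + 2(58.89) = 117.8

192 mol/s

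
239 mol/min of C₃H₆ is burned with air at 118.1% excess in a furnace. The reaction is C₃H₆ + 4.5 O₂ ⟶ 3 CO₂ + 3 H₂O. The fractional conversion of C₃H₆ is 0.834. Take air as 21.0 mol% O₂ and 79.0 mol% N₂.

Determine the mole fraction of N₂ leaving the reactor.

Stoichiometric O₂ = 4.5 × 239 = 1076 mol/min; O₂ fed = 1076 × 2.181 = 2346 mol/min.
N₂ fed = 2346 × 79/21 = 8824 mol/min.
Fuel reacted = 0.834 × 239 → ξ = 199.3 mol/min.
Outlet (n = n₀ + ν ξ):
  C₃H₆: 239 − 1(199.3) = 39.67
  O₂: 2346 − 4.5(199.3) = 1449
  N₂: 8824 (inert)
  CO₂: 0 + 3(199.3) = 598
  H₂O: 0 + 3(199.3) = 598
Total out = 11510 mol/min; y_N₂ = 8824 / 11510 = 0.7668.

0.767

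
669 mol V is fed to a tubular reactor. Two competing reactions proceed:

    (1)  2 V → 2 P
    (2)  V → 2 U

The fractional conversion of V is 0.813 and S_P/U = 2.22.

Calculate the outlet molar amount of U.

Conversion of V: V consumed = 0.813 × 669 = 543.9 mol = 2ξ₁ + 1ξ₂.
Selectivity: 2ξ₁ / (2ξ₂) = 2.22 → ξ₁ = 2.22 ξ₂.
Substitute: (2·2.22 + 1) ξ₂ = 543.9 → ξ₂ = 99.98 mol, ξ₁ = 222 mol.
Outlet amounts (n = n₀ + Σ ν·ξ):
  V: 669 − 2(222) − 1(99.98) = 125.1
  P: 0 + 2(222) = 443.9
  U: 0 + 2(99.98) = 200

200 mol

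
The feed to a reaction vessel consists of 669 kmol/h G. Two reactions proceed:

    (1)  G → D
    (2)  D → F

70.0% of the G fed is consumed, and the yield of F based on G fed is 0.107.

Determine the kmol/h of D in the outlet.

Conversion of G: G consumed = 1ξ₁ = 0.7 × 669 → ξ₁ = 468.3 kmol/h.
Yield of F: 1ξ₂ / 669 = 0.107 → ξ₂ = 71.58 kmol/h.
Outlet amounts (n = n₀ + Σ ν·ξ):
  G: 669 − 1(468.3) = 200.7
  D: 0 + 1(468.3) − 1(71.58) = 396.7
  F: 0 + 1(71.58) = 71.58

397 kmol/h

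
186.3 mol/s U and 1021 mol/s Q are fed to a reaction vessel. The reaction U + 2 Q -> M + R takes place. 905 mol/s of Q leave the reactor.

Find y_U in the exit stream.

For Q: n = n₀ − 2ξ → 905 = 1021 − 2ξ, giving ξ = 58 mol/s.
Outlet amounts (n = n₀ + ν ξ):
  U: 186.3 − 1(58) = 128.3
  Q: 1021 − 2(58) = 905
  M: 0 + 1(58) = 58
  R: 0 + 1(58) = 58
Total out = 1149 mol/s; y_U = 128.3 / 1149 = 0.1116.

0.112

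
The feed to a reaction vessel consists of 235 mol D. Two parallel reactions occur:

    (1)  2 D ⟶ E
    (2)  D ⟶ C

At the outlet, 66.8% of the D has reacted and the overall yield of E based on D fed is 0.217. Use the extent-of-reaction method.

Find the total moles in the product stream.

Yield of E: 1ξ₁ / 235 = 0.217 → ξ₁ = 50.99 mol.
Conversion of D: 2ξ₁ + 1ξ₂ = 0.668 × 235 = 157 → ξ₂ = 54.99 mol.
Outlet amounts (n = n₀ + Σ ν·ξ):
  D: 235 − 2(50.99) − 1(54.99) = 78.02
  E: 0 + 1(50.99) = 50.99
  C: 0 + 1(54.99) = 54.99
Total out = 78.02 + 50.99 + 54.99 = 184 mol.

184 mol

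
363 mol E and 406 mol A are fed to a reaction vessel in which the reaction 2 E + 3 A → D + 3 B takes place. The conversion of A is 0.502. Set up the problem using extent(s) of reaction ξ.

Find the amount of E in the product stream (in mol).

227 mol

A reacted = 0.502 × 406 = 203.8 mol; ν_A = −3, so ξ = 203.8/3 = 67.94 mol.
Outlet amounts (n = n₀ + ν ξ):
  E: 363 − 2(67.94) = 227.1
  A: 406 − 3(67.94) = 202.2
  D: 0 + 1(67.94) = 67.94
  B: 0 + 3(67.94) = 203.8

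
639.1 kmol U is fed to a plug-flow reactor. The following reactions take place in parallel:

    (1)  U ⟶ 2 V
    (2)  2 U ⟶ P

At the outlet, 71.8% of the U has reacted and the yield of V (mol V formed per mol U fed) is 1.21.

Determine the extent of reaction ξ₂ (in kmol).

ξ₂ = 36.1 kmol

Yield of V: 2ξ₁ / 639.1 = 1.21 → ξ₁ = 386.7 kmol.
Conversion of U: 1ξ₁ + 2ξ₂ = 0.718 × 639.1 = 458.9 → ξ₂ = 36.11 kmol.
Outlet amounts (n = n₀ + Σ ν·ξ):
  U: 639.1 − 1(386.7) − 2(36.11) = 180.2
  V: 0 + 2(386.7) = 773.3
  P: 0 + 1(36.11) = 36.11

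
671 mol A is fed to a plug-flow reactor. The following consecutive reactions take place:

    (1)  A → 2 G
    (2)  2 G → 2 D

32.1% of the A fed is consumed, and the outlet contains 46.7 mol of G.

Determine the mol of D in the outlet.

Conversion of A: A consumed = 1ξ₁ = 0.321 × 671 → ξ₁ = 215.4 mol.
G balance: n_G = 0 + 2ξ₁ − 2ξ₂ = 46.7 → ξ₂ = (2·215.4 − 46.7)/2 = 192 mol.
Outlet amounts (n = n₀ + Σ ν·ξ):
  A: 671 − 1(215.4) = 455.6
  G: 0 + 2(215.4) − 2(192) = 46.7
  D: 0 + 2(192) = 384.1

384 mol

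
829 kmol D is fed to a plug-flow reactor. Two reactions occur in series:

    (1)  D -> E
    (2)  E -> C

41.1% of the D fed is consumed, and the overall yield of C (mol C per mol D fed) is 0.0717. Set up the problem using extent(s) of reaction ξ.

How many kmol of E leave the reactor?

Conversion of D: D consumed = 1ξ₁ = 0.411 × 829 → ξ₁ = 340.7 kmol.
Yield of C: 1ξ₂ / 829 = 0.0717 → ξ₂ = 59.44 kmol.
Outlet amounts (n = n₀ + Σ ν·ξ):
  D: 829 − 1(340.7) = 488.3
  E: 0 + 1(340.7) − 1(59.44) = 281.3
  C: 0 + 1(59.44) = 59.44

281 kmol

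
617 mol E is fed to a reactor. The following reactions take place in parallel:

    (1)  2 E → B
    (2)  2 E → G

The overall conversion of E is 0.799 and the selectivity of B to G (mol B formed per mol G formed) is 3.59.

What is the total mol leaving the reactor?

Conversion of E: E consumed = 0.799 × 617 = 493 mol = 2ξ₁ + 2ξ₂.
Selectivity: 1ξ₁ / (1ξ₂) = 3.59 → ξ₁ = 3.59 ξ₂.
Substitute: (2·3.59 + 2) ξ₂ = 493 → ξ₂ = 53.7 mol, ξ₁ = 192.8 mol.
Outlet amounts (n = n₀ + Σ ν·ξ):
  E: 617 − 2(192.8) − 2(53.7) = 124
  B: 0 + 1(192.8) = 192.8
  G: 0 + 1(53.7) = 53.7
Total out = 124 + 192.8 + 53.7 = 370.5 mol.

371 mol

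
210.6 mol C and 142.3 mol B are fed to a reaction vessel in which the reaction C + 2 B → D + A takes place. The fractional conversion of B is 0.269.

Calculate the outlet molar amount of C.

191 mol

B reacted = 0.269 × 142.3 = 38.28 mol; ν_B = −2, so ξ = 38.28/2 = 19.14 mol.
Outlet amounts (n = n₀ + ν ξ):
  C: 210.6 − 1(19.14) = 191.5
  B: 142.3 − 2(19.14) = 104
  D: 0 + 1(19.14) = 19.14
  A: 0 + 1(19.14) = 19.14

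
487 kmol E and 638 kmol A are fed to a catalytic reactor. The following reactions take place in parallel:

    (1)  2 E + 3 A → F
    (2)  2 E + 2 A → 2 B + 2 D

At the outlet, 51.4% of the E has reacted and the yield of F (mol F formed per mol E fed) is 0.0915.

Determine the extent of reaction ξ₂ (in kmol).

Yield of F: 1ξ₁ / 487 = 0.0915 → ξ₁ = 44.56 kmol.
Conversion of E: 2ξ₁ + 2ξ₂ = 0.514 × 487 = 250.3 → ξ₂ = 80.6 kmol.
Outlet amounts (n = n₀ + Σ ν·ξ):
  E: 487 − 2(44.56) − 2(80.6) = 236.7
  A: 638 − 3(44.56) − 2(80.6) = 343.1
  F: 0 + 1(44.56) = 44.56
  B: 0 + 2(80.6) = 161.2
  D: 0 + 2(80.6) = 161.2

ξ₂ = 80.6 kmol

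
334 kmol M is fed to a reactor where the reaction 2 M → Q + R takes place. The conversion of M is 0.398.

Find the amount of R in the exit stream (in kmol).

66.5 kmol

M reacted = 0.398 × 334 = 132.9 kmol; ν_M = −2, so ξ = 132.9/2 = 66.47 kmol.
Outlet amounts (n = n₀ + ν ξ):
  M: 334 − 2(66.47) = 201.1
  Q: 0 + 1(66.47) = 66.47
  R: 0 + 1(66.47) = 66.47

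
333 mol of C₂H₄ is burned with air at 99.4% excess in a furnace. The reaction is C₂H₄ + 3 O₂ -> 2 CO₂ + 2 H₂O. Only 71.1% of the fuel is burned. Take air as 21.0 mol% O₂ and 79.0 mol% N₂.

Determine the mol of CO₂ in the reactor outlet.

474 mol

Stoichiometric O₂ = 3 × 333 = 999 mol; O₂ fed = 999 × 1.994 = 1992 mol.
N₂ fed = 1992 × 79/21 = 7494 mol.
Fuel reacted = 0.711 × 333 → ξ = 236.8 mol.
Outlet (n = n₀ + ν ξ):
  C₂H₄: 333 − 1(236.8) = 96.24
  O₂: 1992 − 3(236.8) = 1282
  N₂: 7494 (inert)
  CO₂: 0 + 2(236.8) = 473.5
  H₂O: 0 + 2(236.8) = 473.5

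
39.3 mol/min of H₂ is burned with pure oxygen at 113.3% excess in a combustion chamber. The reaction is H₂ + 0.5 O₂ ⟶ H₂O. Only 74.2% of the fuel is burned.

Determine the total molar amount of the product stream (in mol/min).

Stoichiometric O₂ = 0.5 × 39.3 = 19.65 mol/min; O₂ fed = 19.65 × 2.133 = 41.91 mol/min.
Fuel reacted = 0.742 × 39.3 → ξ = 29.16 mol/min.
Outlet (n = n₀ + ν ξ):
  H₂: 39.3 − 1(29.16) = 10.14
  O₂: 41.91 − 0.5(29.16) = 27.33
  H₂O: 0 + 1(29.16) = 29.16
Total out = 10.14 + 27.33 + 29.16 = 66.63 mol/min.

66.6 mol/min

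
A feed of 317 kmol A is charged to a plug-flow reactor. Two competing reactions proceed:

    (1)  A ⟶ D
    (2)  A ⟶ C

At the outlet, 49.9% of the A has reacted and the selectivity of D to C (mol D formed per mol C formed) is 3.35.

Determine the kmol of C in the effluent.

36.4 kmol

Conversion of A: A consumed = 0.499 × 317 = 158.2 kmol = 1ξ₁ + 1ξ₂.
Selectivity: 1ξ₁ / (1ξ₂) = 3.35 → ξ₁ = 3.35 ξ₂.
Substitute: (1·3.35 + 1) ξ₂ = 158.2 → ξ₂ = 36.36 kmol, ξ₁ = 121.8 kmol.
Outlet amounts (n = n₀ + Σ ν·ξ):
  A: 317 − 1(121.8) − 1(36.36) = 158.8
  D: 0 + 1(121.8) = 121.8
  C: 0 + 1(36.36) = 36.36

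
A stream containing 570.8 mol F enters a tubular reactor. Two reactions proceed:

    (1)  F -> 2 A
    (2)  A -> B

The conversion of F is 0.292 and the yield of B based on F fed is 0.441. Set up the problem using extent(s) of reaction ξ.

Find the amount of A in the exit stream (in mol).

81.6 mol

Conversion of F: F consumed = 1ξ₁ = 0.292 × 570.8 → ξ₁ = 166.7 mol.
Yield of B: 1ξ₂ / 570.8 = 0.441 → ξ₂ = 251.7 mol.
Outlet amounts (n = n₀ + Σ ν·ξ):
  F: 570.8 − 1(166.7) = 404.1
  A: 0 + 2(166.7) − 1(251.7) = 81.62
  B: 0 + 1(251.7) = 251.7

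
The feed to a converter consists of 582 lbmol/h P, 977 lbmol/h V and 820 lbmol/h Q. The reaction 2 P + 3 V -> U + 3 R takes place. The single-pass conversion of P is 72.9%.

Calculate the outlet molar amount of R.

636 lbmol/h

P reacted = 0.729 × 582 = 424.3 lbmol/h; ν_P = −2, so ξ = 424.3/2 = 212.1 lbmol/h.
Outlet amounts (n = n₀ + ν ξ):
  P: 582 − 2(212.1) = 157.7
  V: 977 − 3(212.1) = 340.6
  U: 0 + 1(212.1) = 212.1
  R: 0 + 3(212.1) = 636.4
  Q: 820 (inert)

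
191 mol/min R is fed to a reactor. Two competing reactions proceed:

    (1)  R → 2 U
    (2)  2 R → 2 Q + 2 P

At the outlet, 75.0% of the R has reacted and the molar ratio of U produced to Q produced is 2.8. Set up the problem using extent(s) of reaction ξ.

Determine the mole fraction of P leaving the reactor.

0.179

Conversion of R: R consumed = 0.75 × 191 = 143.2 mol/min = 1ξ₁ + 2ξ₂.
Selectivity: 2ξ₁ / (2ξ₂) = 2.8 → ξ₁ = 2.8 ξ₂.
Substitute: (1·2.8 + 2) ξ₂ = 143.2 → ξ₂ = 29.84 mol/min, ξ₁ = 83.56 mol/min.
Outlet amounts (n = n₀ + Σ ν·ξ):
  R: 191 − 1(83.56) − 2(29.84) = 47.75
  U: 0 + 2(83.56) = 167.1
  Q: 0 + 2(29.84) = 59.69
  P: 0 + 2(29.84) = 59.69
Total out = 334.2 mol/min; y_P = 59.69 / 334.2 = 0.1786.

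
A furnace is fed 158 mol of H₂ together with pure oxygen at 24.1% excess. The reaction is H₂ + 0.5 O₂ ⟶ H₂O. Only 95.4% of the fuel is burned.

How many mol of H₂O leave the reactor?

Stoichiometric O₂ = 0.5 × 158 = 79 mol; O₂ fed = 79 × 1.241 = 98.04 mol.
Fuel reacted = 0.954 × 158 → ξ = 150.7 mol.
Outlet (n = n₀ + ν ξ):
  H₂: 158 − 1(150.7) = 7.268
  O₂: 98.04 − 0.5(150.7) = 22.67
  H₂O: 0 + 1(150.7) = 150.7

151 mol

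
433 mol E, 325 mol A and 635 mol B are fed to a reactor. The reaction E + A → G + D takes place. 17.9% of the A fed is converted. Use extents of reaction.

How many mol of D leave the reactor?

58.2 mol

A reacted = 0.179 × 325 = 58.17 mol; ν_A = −1, so ξ = 58.17/1 = 58.17 mol.
Outlet amounts (n = n₀ + ν ξ):
  E: 433 − 1(58.17) = 374.8
  A: 325 − 1(58.17) = 266.8
  G: 0 + 1(58.17) = 58.17
  D: 0 + 1(58.17) = 58.17
  B: 635 (inert)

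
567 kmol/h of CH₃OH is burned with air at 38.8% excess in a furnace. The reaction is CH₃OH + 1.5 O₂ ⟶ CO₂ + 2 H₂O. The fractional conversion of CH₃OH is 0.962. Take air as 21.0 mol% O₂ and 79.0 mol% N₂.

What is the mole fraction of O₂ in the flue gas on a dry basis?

Stoichiometric O₂ = 1.5 × 567 = 850.5 kmol/h; O₂ fed = 850.5 × 1.388 = 1180 kmol/h.
N₂ fed = 1180 × 79/21 = 4441 kmol/h.
Fuel reacted = 0.962 × 567 → ξ = 545.5 kmol/h.
Outlet (n = n₀ + ν ξ):
  CH₃OH: 567 − 1(545.5) = 21.55
  O₂: 1180 − 1.5(545.5) = 362.3
  N₂: 4441 (inert)
  CO₂: 0 + 1(545.5) = 545.5
  H₂O: 0 + 2(545.5) = 1091
Dry total = 5370 kmol/h; y_O₂ (dry) = 362.3 / 5370 = 0.06747.

0.0675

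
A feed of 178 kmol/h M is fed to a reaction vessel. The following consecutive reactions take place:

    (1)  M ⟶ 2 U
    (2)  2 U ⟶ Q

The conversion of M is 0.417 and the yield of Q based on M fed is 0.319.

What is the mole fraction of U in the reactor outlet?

0.179

Conversion of M: M consumed = 1ξ₁ = 0.417 × 178 → ξ₁ = 74.23 kmol/h.
Yield of Q: 1ξ₂ / 178 = 0.319 → ξ₂ = 56.78 kmol/h.
Outlet amounts (n = n₀ + Σ ν·ξ):
  M: 178 − 1(74.23) = 103.8
  U: 0 + 2(74.23) − 2(56.78) = 34.89
  Q: 0 + 1(56.78) = 56.78
Total out = 195.4 kmol/h; y_U = 34.89 / 195.4 = 0.1785.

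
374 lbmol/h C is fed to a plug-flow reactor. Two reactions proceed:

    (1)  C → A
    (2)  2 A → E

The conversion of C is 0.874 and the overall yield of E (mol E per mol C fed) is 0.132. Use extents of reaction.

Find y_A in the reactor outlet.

Conversion of C: C consumed = 1ξ₁ = 0.874 × 374 → ξ₁ = 326.9 lbmol/h.
Yield of E: 1ξ₂ / 374 = 0.132 → ξ₂ = 49.37 lbmol/h.
Outlet amounts (n = n₀ + Σ ν·ξ):
  C: 374 − 1(326.9) = 47.12
  A: 0 + 1(326.9) − 2(49.37) = 228.1
  E: 0 + 1(49.37) = 49.37
Total out = 324.6 lbmol/h; y_A = 228.1 / 324.6 = 0.7028.

0.703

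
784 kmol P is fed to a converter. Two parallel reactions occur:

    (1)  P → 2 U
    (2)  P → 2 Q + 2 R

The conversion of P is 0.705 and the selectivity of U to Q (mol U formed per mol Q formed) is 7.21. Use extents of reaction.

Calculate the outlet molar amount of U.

Conversion of P: P consumed = 0.705 × 784 = 552.7 kmol = 1ξ₁ + 1ξ₂.
Selectivity: 2ξ₁ / (2ξ₂) = 7.21 → ξ₁ = 7.21 ξ₂.
Substitute: (1·7.21 + 1) ξ₂ = 552.7 → ξ₂ = 67.32 kmol, ξ₁ = 485.4 kmol.
Outlet amounts (n = n₀ + Σ ν·ξ):
  P: 784 − 1(485.4) − 1(67.32) = 231.3
  U: 0 + 2(485.4) = 970.8
  Q: 0 + 2(67.32) = 134.6
  R: 0 + 2(67.32) = 134.6

971 kmol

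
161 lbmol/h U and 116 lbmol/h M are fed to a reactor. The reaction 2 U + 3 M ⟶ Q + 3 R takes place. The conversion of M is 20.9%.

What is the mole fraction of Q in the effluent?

0.0301

M reacted = 0.209 × 116 = 24.24 lbmol/h; ν_M = −3, so ξ = 24.24/3 = 8.081 lbmol/h.
Outlet amounts (n = n₀ + ν ξ):
  U: 161 − 2(8.081) = 144.8
  M: 116 − 3(8.081) = 91.76
  Q: 0 + 1(8.081) = 8.081
  R: 0 + 3(8.081) = 24.24
Total out = 268.9 lbmol/h; y_Q = 8.081 / 268.9 = 0.03005.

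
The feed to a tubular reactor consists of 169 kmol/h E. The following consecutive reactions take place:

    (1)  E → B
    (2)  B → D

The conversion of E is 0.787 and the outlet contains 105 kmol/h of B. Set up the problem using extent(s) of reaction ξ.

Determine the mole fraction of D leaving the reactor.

0.166

Conversion of E: E consumed = 1ξ₁ = 0.787 × 169 → ξ₁ = 133 kmol/h.
B balance: n_B = 0 + 1ξ₁ − 1ξ₂ = 105 → ξ₂ = (1·133 − 105)/1 = 28 kmol/h.
Outlet amounts (n = n₀ + Σ ν·ξ):
  E: 169 − 1(133) = 36
  B: 0 + 1(133) − 1(28) = 105
  D: 0 + 1(28) = 28
Total out = 169 kmol/h; y_D = 28 / 169 = 0.1657.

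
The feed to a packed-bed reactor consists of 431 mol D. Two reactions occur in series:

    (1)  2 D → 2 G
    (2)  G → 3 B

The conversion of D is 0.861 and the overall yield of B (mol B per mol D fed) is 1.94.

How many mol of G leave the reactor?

92.4 mol

Conversion of D: D consumed = 2ξ₁ = 0.861 × 431 → ξ₁ = 185.5 mol.
Yield of B: 3ξ₂ / 431 = 1.94 → ξ₂ = 278.7 mol.
Outlet amounts (n = n₀ + Σ ν·ξ):
  D: 431 − 2(185.5) = 59.91
  G: 0 + 2(185.5) − 1(278.7) = 92.38
  B: 0 + 3(278.7) = 836.1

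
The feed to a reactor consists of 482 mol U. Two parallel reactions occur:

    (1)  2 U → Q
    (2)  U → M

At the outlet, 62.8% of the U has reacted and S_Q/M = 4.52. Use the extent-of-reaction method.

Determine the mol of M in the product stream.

Conversion of U: U consumed = 0.628 × 482 = 302.7 mol = 2ξ₁ + 1ξ₂.
Selectivity: 1ξ₁ / (1ξ₂) = 4.52 → ξ₁ = 4.52 ξ₂.
Substitute: (2·4.52 + 1) ξ₂ = 302.7 → ξ₂ = 30.15 mol, ξ₁ = 136.3 mol.
Outlet amounts (n = n₀ + Σ ν·ξ):
  U: 482 − 2(136.3) − 1(30.15) = 179.3
  Q: 0 + 1(136.3) = 136.3
  M: 0 + 1(30.15) = 30.15

30.1 mol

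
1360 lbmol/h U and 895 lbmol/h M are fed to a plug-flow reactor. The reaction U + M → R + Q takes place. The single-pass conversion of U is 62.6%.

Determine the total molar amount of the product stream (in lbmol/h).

U reacted = 0.626 × 1360 = 851.4 lbmol/h; ν_U = −1, so ξ = 851.4/1 = 851.4 lbmol/h.
Outlet amounts (n = n₀ + ν ξ):
  U: 1360 − 1(851.4) = 508.6
  M: 895 − 1(851.4) = 43.64
  R: 0 + 1(851.4) = 851.4
  Q: 0 + 1(851.4) = 851.4
Total out = 508.6 + 43.64 + 851.4 + 851.4 = 2255 lbmol/h.

2260 lbmol/h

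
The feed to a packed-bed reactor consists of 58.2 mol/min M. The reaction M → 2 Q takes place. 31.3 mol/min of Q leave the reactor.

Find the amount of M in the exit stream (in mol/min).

For Q: n = n₀ + 2ξ → 31.3 = 0 + 2ξ, giving ξ = 15.65 mol/min.
Outlet amounts (n = n₀ + ν ξ):
  M: 58.2 − 1(15.65) = 42.55
  Q: 0 + 2(15.65) = 31.3

42.6 mol/min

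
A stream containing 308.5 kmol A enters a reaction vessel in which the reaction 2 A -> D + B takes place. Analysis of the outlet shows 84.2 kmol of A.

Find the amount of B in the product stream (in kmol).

For A: n = n₀ − 2ξ → 84.2 = 308.5 − 2ξ, giving ξ = 112.2 kmol.
Outlet amounts (n = n₀ + ν ξ):
  A: 308.5 − 2(112.2) = 84.2
  D: 0 + 1(112.2) = 112.2
  B: 0 + 1(112.2) = 112.2

112 kmol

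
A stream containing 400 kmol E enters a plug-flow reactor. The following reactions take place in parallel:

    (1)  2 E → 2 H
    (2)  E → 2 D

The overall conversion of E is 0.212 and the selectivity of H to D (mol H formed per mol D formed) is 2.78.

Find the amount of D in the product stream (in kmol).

Conversion of E: E consumed = 0.212 × 400 = 84.8 kmol = 2ξ₁ + 1ξ₂.
Selectivity: 2ξ₁ / (2ξ₂) = 2.78 → ξ₁ = 2.78 ξ₂.
Substitute: (2·2.78 + 1) ξ₂ = 84.8 → ξ₂ = 12.93 kmol, ξ₁ = 35.94 kmol.
Outlet amounts (n = n₀ + Σ ν·ξ):
  E: 400 − 2(35.94) − 1(12.93) = 315.2
  H: 0 + 2(35.94) = 71.87
  D: 0 + 2(12.93) = 25.85

25.9 kmol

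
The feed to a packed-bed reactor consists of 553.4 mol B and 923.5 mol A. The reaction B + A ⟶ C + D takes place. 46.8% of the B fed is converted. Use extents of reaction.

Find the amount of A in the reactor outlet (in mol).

665 mol

B reacted = 0.468 × 553.4 = 259 mol; ν_B = −1, so ξ = 259/1 = 259 mol.
Outlet amounts (n = n₀ + ν ξ):
  B: 553.4 − 1(259) = 294.4
  A: 923.5 − 1(259) = 664.5
  C: 0 + 1(259) = 259
  D: 0 + 1(259) = 259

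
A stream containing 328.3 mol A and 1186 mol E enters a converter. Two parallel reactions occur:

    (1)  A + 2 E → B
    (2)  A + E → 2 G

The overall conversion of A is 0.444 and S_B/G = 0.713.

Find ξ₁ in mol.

ξ₁ = 85.7 mol

Conversion of A: A consumed = 0.444 × 328.3 = 145.8 mol = 1ξ₁ + 1ξ₂.
Selectivity: 1ξ₁ / (2ξ₂) = 0.713 → ξ₁ = 1.426 ξ₂.
Substitute: (1·1.426 + 1) ξ₂ = 145.8 → ξ₂ = 60.08 mol, ξ₁ = 85.68 mol.
Outlet amounts (n = n₀ + Σ ν·ξ):
  A: 328.3 − 1(85.68) − 1(60.08) = 182.5
  E: 1186 − 2(85.68) − 1(60.08) = 954.6
  B: 0 + 1(85.68) = 85.68
  G: 0 + 2(60.08) = 120.2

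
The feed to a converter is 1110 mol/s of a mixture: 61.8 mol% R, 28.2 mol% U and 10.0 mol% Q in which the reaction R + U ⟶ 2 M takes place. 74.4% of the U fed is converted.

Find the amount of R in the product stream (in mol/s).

U reacted = 0.744 × 313 = 232.9 mol/s; ν_U = −1, so ξ = 232.9/1 = 232.9 mol/s.
Outlet amounts (n = n₀ + ν ξ):
  R: 686 − 1(232.9) = 453.1
  U: 313 − 1(232.9) = 80.13
  M: 0 + 2(232.9) = 465.8
  Q: 111 (inert)

453 mol/s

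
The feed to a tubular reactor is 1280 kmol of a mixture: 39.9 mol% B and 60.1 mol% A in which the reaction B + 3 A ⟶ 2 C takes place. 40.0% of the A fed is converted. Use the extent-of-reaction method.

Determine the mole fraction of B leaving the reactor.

0.38

A reacted = 0.4 × 769.3 = 307.7 kmol; ν_A = −3, so ξ = 307.7/3 = 102.6 kmol.
Outlet amounts (n = n₀ + ν ξ):
  B: 510.7 − 1(102.6) = 408.1
  A: 769.3 − 3(102.6) = 461.6
  C: 0 + 2(102.6) = 205.1
Total out = 1075 kmol; y_B = 408.1 / 1075 = 0.3797.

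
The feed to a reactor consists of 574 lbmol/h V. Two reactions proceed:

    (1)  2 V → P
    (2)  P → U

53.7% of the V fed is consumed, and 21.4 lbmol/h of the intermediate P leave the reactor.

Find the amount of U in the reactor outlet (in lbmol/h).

Conversion of V: V consumed = 2ξ₁ = 0.537 × 574 → ξ₁ = 154.1 lbmol/h.
P balance: n_P = 0 + 1ξ₁ − 1ξ₂ = 21.4 → ξ₂ = (1·154.1 − 21.4)/1 = 132.7 lbmol/h.
Outlet amounts (n = n₀ + Σ ν·ξ):
  V: 574 − 2(154.1) = 265.8
  P: 0 + 1(154.1) − 1(132.7) = 21.4
  U: 0 + 1(132.7) = 132.7

133 lbmol/h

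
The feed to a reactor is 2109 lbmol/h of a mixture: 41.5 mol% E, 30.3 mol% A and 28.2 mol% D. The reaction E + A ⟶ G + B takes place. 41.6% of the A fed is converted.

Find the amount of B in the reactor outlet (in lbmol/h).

A reacted = 0.416 × 639 = 265.8 lbmol/h; ν_A = −1, so ξ = 265.8/1 = 265.8 lbmol/h.
Outlet amounts (n = n₀ + ν ξ):
  E: 875.2 − 1(265.8) = 609.4
  A: 639 − 1(265.8) = 373.2
  G: 0 + 1(265.8) = 265.8
  B: 0 + 1(265.8) = 265.8
  D: 594.7 (inert)

266 lbmol/h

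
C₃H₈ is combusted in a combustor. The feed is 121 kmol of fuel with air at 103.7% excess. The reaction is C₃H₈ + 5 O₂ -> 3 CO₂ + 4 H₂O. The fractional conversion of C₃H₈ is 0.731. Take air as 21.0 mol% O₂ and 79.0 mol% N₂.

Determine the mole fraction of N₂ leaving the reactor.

Stoichiometric O₂ = 5 × 121 = 605 kmol; O₂ fed = 605 × 2.037 = 1232 kmol.
N₂ fed = 1232 × 79/21 = 4636 kmol.
Fuel reacted = 0.731 × 121 → ξ = 88.45 kmol.
Outlet (n = n₀ + ν ξ):
  C₃H₈: 121 − 1(88.45) = 32.55
  O₂: 1232 − 5(88.45) = 790.1
  N₂: 4636 (inert)
  CO₂: 0 + 3(88.45) = 265.4
  H₂O: 0 + 4(88.45) = 353.8
Total out = 6078 kmol; y_N₂ = 4636 / 6078 = 0.7628.

0.763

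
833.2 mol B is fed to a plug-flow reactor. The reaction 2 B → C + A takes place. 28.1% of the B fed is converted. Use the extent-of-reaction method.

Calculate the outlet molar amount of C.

B reacted = 0.281 × 833.2 = 234.1 mol; ν_B = −2, so ξ = 234.1/2 = 117.1 mol.
Outlet amounts (n = n₀ + ν ξ):
  B: 833.2 − 2(117.1) = 599.1
  C: 0 + 1(117.1) = 117.1
  A: 0 + 1(117.1) = 117.1

117 mol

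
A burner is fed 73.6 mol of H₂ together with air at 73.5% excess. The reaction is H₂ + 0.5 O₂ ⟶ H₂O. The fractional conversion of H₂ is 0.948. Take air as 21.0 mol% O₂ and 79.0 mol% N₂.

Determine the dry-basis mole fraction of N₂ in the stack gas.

Stoichiometric O₂ = 0.5 × 73.6 = 36.8 mol; O₂ fed = 36.8 × 1.735 = 63.85 mol.
N₂ fed = 63.85 × 79/21 = 240.2 mol.
Fuel reacted = 0.948 × 73.6 → ξ = 69.77 mol.
Outlet (n = n₀ + ν ξ):
  H₂: 73.6 − 1(69.77) = 3.827
  O₂: 63.85 − 0.5(69.77) = 28.96
  N₂: 240.2 (inert)
  H₂O: 0 + 1(69.77) = 69.77
Dry total = 273 mol; y_N₂ (dry) = 240.2 / 273 = 0.8799.

0.88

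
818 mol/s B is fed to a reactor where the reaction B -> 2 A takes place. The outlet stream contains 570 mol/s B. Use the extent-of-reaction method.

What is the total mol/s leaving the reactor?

1070 mol/s

For B: n = n₀ − 1ξ → 570 = 818 − 1ξ, giving ξ = 248 mol/s.
Outlet amounts (n = n₀ + ν ξ):
  B: 818 − 1(248) = 570
  A: 0 + 2(248) = 496
Total out = 570 + 496 = 1066 mol/s.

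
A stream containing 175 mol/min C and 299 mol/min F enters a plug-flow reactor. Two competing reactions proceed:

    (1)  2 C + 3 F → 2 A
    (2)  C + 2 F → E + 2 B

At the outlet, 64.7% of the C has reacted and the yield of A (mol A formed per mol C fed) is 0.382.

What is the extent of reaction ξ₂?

ξ₂ = 46.4 mol/min

Yield of A: 2ξ₁ / 175 = 0.382 → ξ₁ = 33.42 mol/min.
Conversion of C: 2ξ₁ + 1ξ₂ = 0.647 × 175 = 113.2 → ξ₂ = 46.38 mol/min.
Outlet amounts (n = n₀ + Σ ν·ξ):
  C: 175 − 2(33.42) − 1(46.38) = 61.77
  F: 299 − 3(33.42) − 2(46.38) = 106
  A: 0 + 2(33.42) = 66.85
  E: 0 + 1(46.38) = 46.38
  B: 0 + 2(46.38) = 92.75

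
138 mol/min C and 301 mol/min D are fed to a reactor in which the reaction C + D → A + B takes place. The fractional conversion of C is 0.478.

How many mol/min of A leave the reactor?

C reacted = 0.478 × 138 = 65.96 mol/min; ν_C = −1, so ξ = 65.96/1 = 65.96 mol/min.
Outlet amounts (n = n₀ + ν ξ):
  C: 138 − 1(65.96) = 72.04
  D: 301 − 1(65.96) = 235
  A: 0 + 1(65.96) = 65.96
  B: 0 + 1(65.96) = 65.96

66 mol/min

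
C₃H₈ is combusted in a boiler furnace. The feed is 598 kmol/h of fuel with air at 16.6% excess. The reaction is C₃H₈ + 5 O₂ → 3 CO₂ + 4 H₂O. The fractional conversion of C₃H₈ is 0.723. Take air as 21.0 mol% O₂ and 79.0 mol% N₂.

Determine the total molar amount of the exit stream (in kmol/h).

17600 kmol/h

Stoichiometric O₂ = 5 × 598 = 2990 kmol/h; O₂ fed = 2990 × 1.166 = 3486 kmol/h.
N₂ fed = 3486 × 79/21 = 13120 kmol/h.
Fuel reacted = 0.723 × 598 → ξ = 432.4 kmol/h.
Outlet (n = n₀ + ν ξ):
  C₃H₈: 598 − 1(432.4) = 165.6
  O₂: 3486 − 5(432.4) = 1325
  N₂: 13120 (inert)
  CO₂: 0 + 3(432.4) = 1297
  H₂O: 0 + 4(432.4) = 1729
Total out = 165.6 + 1325 + 13120 + 1297 + 1729 = 17630 kmol/h.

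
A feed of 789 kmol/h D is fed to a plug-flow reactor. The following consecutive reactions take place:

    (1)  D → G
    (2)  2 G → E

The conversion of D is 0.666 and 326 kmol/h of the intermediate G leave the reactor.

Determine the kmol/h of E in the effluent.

99.7 kmol/h

Conversion of D: D consumed = 1ξ₁ = 0.666 × 789 → ξ₁ = 525.5 kmol/h.
G balance: n_G = 0 + 1ξ₁ − 2ξ₂ = 326 → ξ₂ = (1·525.5 − 326)/2 = 99.74 kmol/h.
Outlet amounts (n = n₀ + Σ ν·ξ):
  D: 789 − 1(525.5) = 263.5
  G: 0 + 1(525.5) − 2(99.74) = 326
  E: 0 + 1(99.74) = 99.74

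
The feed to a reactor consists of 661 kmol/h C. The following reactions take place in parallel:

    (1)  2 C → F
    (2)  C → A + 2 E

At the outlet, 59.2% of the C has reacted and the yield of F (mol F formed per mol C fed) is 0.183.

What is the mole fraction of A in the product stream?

0.178

Yield of F: 1ξ₁ / 661 = 0.183 → ξ₁ = 121 kmol/h.
Conversion of C: 2ξ₁ + 1ξ₂ = 0.592 × 661 = 391.3 → ξ₂ = 149.4 kmol/h.
Outlet amounts (n = n₀ + Σ ν·ξ):
  C: 661 − 2(121) − 1(149.4) = 269.7
  F: 0 + 1(121) = 121
  A: 0 + 1(149.4) = 149.4
  E: 0 + 2(149.4) = 298.8
Total out = 838.8 kmol/h; y_A = 149.4 / 838.8 = 0.1781.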